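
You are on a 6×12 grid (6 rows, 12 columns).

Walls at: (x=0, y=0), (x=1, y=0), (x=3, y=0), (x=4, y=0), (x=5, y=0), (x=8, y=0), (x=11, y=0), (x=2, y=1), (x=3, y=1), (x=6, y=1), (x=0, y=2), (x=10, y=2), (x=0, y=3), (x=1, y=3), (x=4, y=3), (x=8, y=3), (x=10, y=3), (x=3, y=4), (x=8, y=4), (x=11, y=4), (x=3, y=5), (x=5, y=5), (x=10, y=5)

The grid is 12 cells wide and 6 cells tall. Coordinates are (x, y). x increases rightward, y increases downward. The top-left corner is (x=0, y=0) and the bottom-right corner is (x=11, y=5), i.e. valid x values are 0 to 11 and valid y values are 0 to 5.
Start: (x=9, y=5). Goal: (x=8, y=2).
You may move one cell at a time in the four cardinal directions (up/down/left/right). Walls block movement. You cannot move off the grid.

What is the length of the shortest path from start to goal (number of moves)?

BFS from (x=9, y=5) until reaching (x=8, y=2):
  Distance 0: (x=9, y=5)
  Distance 1: (x=9, y=4), (x=8, y=5)
  Distance 2: (x=9, y=3), (x=10, y=4), (x=7, y=5)
  Distance 3: (x=9, y=2), (x=7, y=4), (x=6, y=5)
  Distance 4: (x=9, y=1), (x=8, y=2), (x=7, y=3), (x=6, y=4)  <- goal reached here
One shortest path (4 moves): (x=9, y=5) -> (x=9, y=4) -> (x=9, y=3) -> (x=9, y=2) -> (x=8, y=2)

Answer: Shortest path length: 4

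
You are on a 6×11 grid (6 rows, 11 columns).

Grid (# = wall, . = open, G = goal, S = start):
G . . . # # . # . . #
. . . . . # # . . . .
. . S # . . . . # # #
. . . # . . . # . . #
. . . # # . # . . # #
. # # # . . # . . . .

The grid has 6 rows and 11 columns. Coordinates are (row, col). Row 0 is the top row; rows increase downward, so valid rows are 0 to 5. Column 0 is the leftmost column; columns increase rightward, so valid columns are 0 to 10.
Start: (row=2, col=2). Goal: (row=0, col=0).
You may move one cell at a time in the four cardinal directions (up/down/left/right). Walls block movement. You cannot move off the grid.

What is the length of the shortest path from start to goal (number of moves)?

BFS from (row=2, col=2) until reaching (row=0, col=0):
  Distance 0: (row=2, col=2)
  Distance 1: (row=1, col=2), (row=2, col=1), (row=3, col=2)
  Distance 2: (row=0, col=2), (row=1, col=1), (row=1, col=3), (row=2, col=0), (row=3, col=1), (row=4, col=2)
  Distance 3: (row=0, col=1), (row=0, col=3), (row=1, col=0), (row=1, col=4), (row=3, col=0), (row=4, col=1)
  Distance 4: (row=0, col=0), (row=2, col=4), (row=4, col=0)  <- goal reached here
One shortest path (4 moves): (row=2, col=2) -> (row=2, col=1) -> (row=2, col=0) -> (row=1, col=0) -> (row=0, col=0)

Answer: Shortest path length: 4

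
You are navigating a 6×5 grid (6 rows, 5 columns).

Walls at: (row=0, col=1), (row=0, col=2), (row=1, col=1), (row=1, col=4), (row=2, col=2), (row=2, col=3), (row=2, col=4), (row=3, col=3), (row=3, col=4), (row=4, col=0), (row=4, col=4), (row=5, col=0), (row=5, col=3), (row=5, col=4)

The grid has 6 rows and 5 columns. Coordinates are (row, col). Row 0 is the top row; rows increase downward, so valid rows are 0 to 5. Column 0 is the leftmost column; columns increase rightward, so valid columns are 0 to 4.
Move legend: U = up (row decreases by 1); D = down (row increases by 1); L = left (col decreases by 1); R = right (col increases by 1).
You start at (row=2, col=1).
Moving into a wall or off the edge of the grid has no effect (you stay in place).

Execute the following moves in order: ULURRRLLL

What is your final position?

Start: (row=2, col=1)
  U (up): blocked, stay at (row=2, col=1)
  L (left): (row=2, col=1) -> (row=2, col=0)
  U (up): (row=2, col=0) -> (row=1, col=0)
  [×3]R (right): blocked, stay at (row=1, col=0)
  [×3]L (left): blocked, stay at (row=1, col=0)
Final: (row=1, col=0)

Answer: Final position: (row=1, col=0)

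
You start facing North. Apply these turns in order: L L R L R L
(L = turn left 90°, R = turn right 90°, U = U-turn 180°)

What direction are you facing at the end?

Answer: Final heading: South

Derivation:
Start: North
  L (left (90° counter-clockwise)) -> West
  L (left (90° counter-clockwise)) -> South
  R (right (90° clockwise)) -> West
  L (left (90° counter-clockwise)) -> South
  R (right (90° clockwise)) -> West
  L (left (90° counter-clockwise)) -> South
Final: South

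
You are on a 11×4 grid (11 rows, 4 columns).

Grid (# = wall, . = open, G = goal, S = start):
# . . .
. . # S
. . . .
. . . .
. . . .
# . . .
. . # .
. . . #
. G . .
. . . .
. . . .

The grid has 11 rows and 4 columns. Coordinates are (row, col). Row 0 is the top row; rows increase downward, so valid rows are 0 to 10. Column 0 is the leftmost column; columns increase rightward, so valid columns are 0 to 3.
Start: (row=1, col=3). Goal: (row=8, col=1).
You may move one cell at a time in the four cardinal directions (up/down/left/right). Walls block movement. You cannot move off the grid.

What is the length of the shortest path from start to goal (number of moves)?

Answer: Shortest path length: 9

Derivation:
BFS from (row=1, col=3) until reaching (row=8, col=1):
  Distance 0: (row=1, col=3)
  Distance 1: (row=0, col=3), (row=2, col=3)
  Distance 2: (row=0, col=2), (row=2, col=2), (row=3, col=3)
  Distance 3: (row=0, col=1), (row=2, col=1), (row=3, col=2), (row=4, col=3)
  Distance 4: (row=1, col=1), (row=2, col=0), (row=3, col=1), (row=4, col=2), (row=5, col=3)
  Distance 5: (row=1, col=0), (row=3, col=0), (row=4, col=1), (row=5, col=2), (row=6, col=3)
  Distance 6: (row=4, col=0), (row=5, col=1)
  Distance 7: (row=6, col=1)
  Distance 8: (row=6, col=0), (row=7, col=1)
  Distance 9: (row=7, col=0), (row=7, col=2), (row=8, col=1)  <- goal reached here
One shortest path (9 moves): (row=1, col=3) -> (row=2, col=3) -> (row=2, col=2) -> (row=2, col=1) -> (row=3, col=1) -> (row=4, col=1) -> (row=5, col=1) -> (row=6, col=1) -> (row=7, col=1) -> (row=8, col=1)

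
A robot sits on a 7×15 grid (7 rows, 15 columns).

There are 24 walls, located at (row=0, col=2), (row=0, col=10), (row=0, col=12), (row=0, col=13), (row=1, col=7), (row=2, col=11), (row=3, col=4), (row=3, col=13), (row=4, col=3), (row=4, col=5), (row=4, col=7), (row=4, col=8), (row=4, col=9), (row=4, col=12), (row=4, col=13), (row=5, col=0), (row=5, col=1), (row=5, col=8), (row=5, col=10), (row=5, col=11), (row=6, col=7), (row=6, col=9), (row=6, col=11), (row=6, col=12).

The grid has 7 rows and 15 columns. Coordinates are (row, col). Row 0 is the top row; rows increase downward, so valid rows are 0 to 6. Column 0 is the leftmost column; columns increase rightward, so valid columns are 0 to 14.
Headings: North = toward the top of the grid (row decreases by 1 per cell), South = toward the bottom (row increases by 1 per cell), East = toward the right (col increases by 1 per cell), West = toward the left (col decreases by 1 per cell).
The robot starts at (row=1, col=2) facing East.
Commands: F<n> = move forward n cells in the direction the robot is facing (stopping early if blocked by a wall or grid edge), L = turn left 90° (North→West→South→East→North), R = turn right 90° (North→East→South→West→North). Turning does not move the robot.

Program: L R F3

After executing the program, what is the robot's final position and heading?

Start: (row=1, col=2), facing East
  L: turn left, now facing North
  R: turn right, now facing East
  F3: move forward 3, now at (row=1, col=5)
Final: (row=1, col=5), facing East

Answer: Final position: (row=1, col=5), facing East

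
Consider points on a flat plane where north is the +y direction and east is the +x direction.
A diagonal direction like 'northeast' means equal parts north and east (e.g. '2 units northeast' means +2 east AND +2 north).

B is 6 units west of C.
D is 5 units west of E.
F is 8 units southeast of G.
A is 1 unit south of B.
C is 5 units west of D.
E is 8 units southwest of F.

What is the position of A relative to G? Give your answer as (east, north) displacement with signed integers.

Place G at the origin (east=0, north=0).
  F is 8 units southeast of G: delta (east=+8, north=-8); F at (east=8, north=-8).
  E is 8 units southwest of F: delta (east=-8, north=-8); E at (east=0, north=-16).
  D is 5 units west of E: delta (east=-5, north=+0); D at (east=-5, north=-16).
  C is 5 units west of D: delta (east=-5, north=+0); C at (east=-10, north=-16).
  B is 6 units west of C: delta (east=-6, north=+0); B at (east=-16, north=-16).
  A is 1 unit south of B: delta (east=+0, north=-1); A at (east=-16, north=-17).
Therefore A relative to G: (east=-16, north=-17).

Answer: A is at (east=-16, north=-17) relative to G.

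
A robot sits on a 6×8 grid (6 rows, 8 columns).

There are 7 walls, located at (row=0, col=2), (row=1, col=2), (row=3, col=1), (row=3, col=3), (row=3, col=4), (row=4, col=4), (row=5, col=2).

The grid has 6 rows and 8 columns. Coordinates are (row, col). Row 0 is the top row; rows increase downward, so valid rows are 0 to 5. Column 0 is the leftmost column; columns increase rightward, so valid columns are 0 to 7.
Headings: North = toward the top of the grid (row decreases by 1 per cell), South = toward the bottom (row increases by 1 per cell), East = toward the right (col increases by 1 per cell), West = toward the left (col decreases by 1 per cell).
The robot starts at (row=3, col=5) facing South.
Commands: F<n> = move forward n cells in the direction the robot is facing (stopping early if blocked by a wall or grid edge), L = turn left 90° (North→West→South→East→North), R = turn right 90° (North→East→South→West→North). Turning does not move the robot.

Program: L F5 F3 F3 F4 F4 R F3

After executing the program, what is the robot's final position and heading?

Answer: Final position: (row=5, col=7), facing South

Derivation:
Start: (row=3, col=5), facing South
  L: turn left, now facing East
  F5: move forward 2/5 (blocked), now at (row=3, col=7)
  F3: move forward 0/3 (blocked), now at (row=3, col=7)
  F3: move forward 0/3 (blocked), now at (row=3, col=7)
  F4: move forward 0/4 (blocked), now at (row=3, col=7)
  F4: move forward 0/4 (blocked), now at (row=3, col=7)
  R: turn right, now facing South
  F3: move forward 2/3 (blocked), now at (row=5, col=7)
Final: (row=5, col=7), facing South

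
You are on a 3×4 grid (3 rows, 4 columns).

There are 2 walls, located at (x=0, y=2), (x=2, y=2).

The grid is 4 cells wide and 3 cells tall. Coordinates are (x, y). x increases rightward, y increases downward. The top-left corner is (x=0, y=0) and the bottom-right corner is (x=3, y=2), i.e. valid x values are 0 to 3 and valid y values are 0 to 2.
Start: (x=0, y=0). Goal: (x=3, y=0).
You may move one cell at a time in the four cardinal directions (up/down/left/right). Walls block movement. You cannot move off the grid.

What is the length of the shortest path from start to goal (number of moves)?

BFS from (x=0, y=0) until reaching (x=3, y=0):
  Distance 0: (x=0, y=0)
  Distance 1: (x=1, y=0), (x=0, y=1)
  Distance 2: (x=2, y=0), (x=1, y=1)
  Distance 3: (x=3, y=0), (x=2, y=1), (x=1, y=2)  <- goal reached here
One shortest path (3 moves): (x=0, y=0) -> (x=1, y=0) -> (x=2, y=0) -> (x=3, y=0)

Answer: Shortest path length: 3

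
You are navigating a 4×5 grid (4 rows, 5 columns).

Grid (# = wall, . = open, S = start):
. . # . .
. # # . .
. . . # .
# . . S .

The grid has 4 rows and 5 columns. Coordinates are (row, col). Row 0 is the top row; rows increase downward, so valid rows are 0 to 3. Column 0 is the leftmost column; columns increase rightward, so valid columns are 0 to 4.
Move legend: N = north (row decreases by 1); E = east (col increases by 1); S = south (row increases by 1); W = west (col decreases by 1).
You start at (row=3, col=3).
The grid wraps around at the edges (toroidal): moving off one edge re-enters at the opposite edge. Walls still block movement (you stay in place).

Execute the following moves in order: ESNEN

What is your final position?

Answer: Final position: (row=2, col=4)

Derivation:
Start: (row=3, col=3)
  E (east): (row=3, col=3) -> (row=3, col=4)
  S (south): (row=3, col=4) -> (row=0, col=4)
  N (north): (row=0, col=4) -> (row=3, col=4)
  E (east): blocked, stay at (row=3, col=4)
  N (north): (row=3, col=4) -> (row=2, col=4)
Final: (row=2, col=4)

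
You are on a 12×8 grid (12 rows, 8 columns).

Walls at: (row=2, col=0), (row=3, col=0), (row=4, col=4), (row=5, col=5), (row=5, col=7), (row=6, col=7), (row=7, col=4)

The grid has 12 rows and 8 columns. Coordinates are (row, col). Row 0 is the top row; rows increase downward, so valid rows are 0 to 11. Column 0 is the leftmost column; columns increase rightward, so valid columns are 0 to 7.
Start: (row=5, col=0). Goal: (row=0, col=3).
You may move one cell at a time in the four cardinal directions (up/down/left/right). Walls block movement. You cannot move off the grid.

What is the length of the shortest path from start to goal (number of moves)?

BFS from (row=5, col=0) until reaching (row=0, col=3):
  Distance 0: (row=5, col=0)
  Distance 1: (row=4, col=0), (row=5, col=1), (row=6, col=0)
  Distance 2: (row=4, col=1), (row=5, col=2), (row=6, col=1), (row=7, col=0)
  Distance 3: (row=3, col=1), (row=4, col=2), (row=5, col=3), (row=6, col=2), (row=7, col=1), (row=8, col=0)
  Distance 4: (row=2, col=1), (row=3, col=2), (row=4, col=3), (row=5, col=4), (row=6, col=3), (row=7, col=2), (row=8, col=1), (row=9, col=0)
  Distance 5: (row=1, col=1), (row=2, col=2), (row=3, col=3), (row=6, col=4), (row=7, col=3), (row=8, col=2), (row=9, col=1), (row=10, col=0)
  Distance 6: (row=0, col=1), (row=1, col=0), (row=1, col=2), (row=2, col=3), (row=3, col=4), (row=6, col=5), (row=8, col=3), (row=9, col=2), (row=10, col=1), (row=11, col=0)
  Distance 7: (row=0, col=0), (row=0, col=2), (row=1, col=3), (row=2, col=4), (row=3, col=5), (row=6, col=6), (row=7, col=5), (row=8, col=4), (row=9, col=3), (row=10, col=2), (row=11, col=1)
  Distance 8: (row=0, col=3), (row=1, col=4), (row=2, col=5), (row=3, col=6), (row=4, col=5), (row=5, col=6), (row=7, col=6), (row=8, col=5), (row=9, col=4), (row=10, col=3), (row=11, col=2)  <- goal reached here
One shortest path (8 moves): (row=5, col=0) -> (row=5, col=1) -> (row=5, col=2) -> (row=5, col=3) -> (row=4, col=3) -> (row=3, col=3) -> (row=2, col=3) -> (row=1, col=3) -> (row=0, col=3)

Answer: Shortest path length: 8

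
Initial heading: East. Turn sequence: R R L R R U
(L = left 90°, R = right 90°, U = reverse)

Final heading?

Answer: Final heading: South

Derivation:
Start: East
  R (right (90° clockwise)) -> South
  R (right (90° clockwise)) -> West
  L (left (90° counter-clockwise)) -> South
  R (right (90° clockwise)) -> West
  R (right (90° clockwise)) -> North
  U (U-turn (180°)) -> South
Final: South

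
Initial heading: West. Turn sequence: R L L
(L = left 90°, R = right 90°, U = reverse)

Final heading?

Answer: Final heading: South

Derivation:
Start: West
  R (right (90° clockwise)) -> North
  L (left (90° counter-clockwise)) -> West
  L (left (90° counter-clockwise)) -> South
Final: South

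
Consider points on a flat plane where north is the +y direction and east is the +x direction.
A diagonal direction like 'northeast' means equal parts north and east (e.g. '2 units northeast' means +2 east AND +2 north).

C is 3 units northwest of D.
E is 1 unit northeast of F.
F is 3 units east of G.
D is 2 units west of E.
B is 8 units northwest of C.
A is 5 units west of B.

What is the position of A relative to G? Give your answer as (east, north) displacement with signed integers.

Answer: A is at (east=-14, north=12) relative to G.

Derivation:
Place G at the origin (east=0, north=0).
  F is 3 units east of G: delta (east=+3, north=+0); F at (east=3, north=0).
  E is 1 unit northeast of F: delta (east=+1, north=+1); E at (east=4, north=1).
  D is 2 units west of E: delta (east=-2, north=+0); D at (east=2, north=1).
  C is 3 units northwest of D: delta (east=-3, north=+3); C at (east=-1, north=4).
  B is 8 units northwest of C: delta (east=-8, north=+8); B at (east=-9, north=12).
  A is 5 units west of B: delta (east=-5, north=+0); A at (east=-14, north=12).
Therefore A relative to G: (east=-14, north=12).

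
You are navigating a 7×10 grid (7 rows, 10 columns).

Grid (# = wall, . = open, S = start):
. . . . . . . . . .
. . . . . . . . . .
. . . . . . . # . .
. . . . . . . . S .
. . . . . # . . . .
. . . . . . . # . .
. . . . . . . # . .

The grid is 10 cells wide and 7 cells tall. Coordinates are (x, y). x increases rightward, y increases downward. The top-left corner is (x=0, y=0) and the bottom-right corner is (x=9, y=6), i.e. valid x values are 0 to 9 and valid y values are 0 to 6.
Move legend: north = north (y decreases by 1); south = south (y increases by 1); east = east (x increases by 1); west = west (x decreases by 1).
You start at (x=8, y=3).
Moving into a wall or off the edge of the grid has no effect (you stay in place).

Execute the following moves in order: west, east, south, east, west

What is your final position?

Start: (x=8, y=3)
  west (west): (x=8, y=3) -> (x=7, y=3)
  east (east): (x=7, y=3) -> (x=8, y=3)
  south (south): (x=8, y=3) -> (x=8, y=4)
  east (east): (x=8, y=4) -> (x=9, y=4)
  west (west): (x=9, y=4) -> (x=8, y=4)
Final: (x=8, y=4)

Answer: Final position: (x=8, y=4)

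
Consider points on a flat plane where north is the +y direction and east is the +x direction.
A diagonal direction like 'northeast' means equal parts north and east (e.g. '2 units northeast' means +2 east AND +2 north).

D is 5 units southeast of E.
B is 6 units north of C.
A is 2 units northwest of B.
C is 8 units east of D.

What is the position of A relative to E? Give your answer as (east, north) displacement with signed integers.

Place E at the origin (east=0, north=0).
  D is 5 units southeast of E: delta (east=+5, north=-5); D at (east=5, north=-5).
  C is 8 units east of D: delta (east=+8, north=+0); C at (east=13, north=-5).
  B is 6 units north of C: delta (east=+0, north=+6); B at (east=13, north=1).
  A is 2 units northwest of B: delta (east=-2, north=+2); A at (east=11, north=3).
Therefore A relative to E: (east=11, north=3).

Answer: A is at (east=11, north=3) relative to E.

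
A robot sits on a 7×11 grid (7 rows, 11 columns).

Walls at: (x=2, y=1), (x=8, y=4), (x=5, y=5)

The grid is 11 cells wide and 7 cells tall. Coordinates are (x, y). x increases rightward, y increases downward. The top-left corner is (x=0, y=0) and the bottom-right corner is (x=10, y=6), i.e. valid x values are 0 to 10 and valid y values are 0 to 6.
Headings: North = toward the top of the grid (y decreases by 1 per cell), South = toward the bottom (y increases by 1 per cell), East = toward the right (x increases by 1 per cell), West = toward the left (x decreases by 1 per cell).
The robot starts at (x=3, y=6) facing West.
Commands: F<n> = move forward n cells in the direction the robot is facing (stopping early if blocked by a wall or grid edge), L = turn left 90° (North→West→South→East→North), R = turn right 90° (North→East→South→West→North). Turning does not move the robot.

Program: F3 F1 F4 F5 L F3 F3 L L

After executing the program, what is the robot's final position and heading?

Answer: Final position: (x=0, y=6), facing North

Derivation:
Start: (x=3, y=6), facing West
  F3: move forward 3, now at (x=0, y=6)
  F1: move forward 0/1 (blocked), now at (x=0, y=6)
  F4: move forward 0/4 (blocked), now at (x=0, y=6)
  F5: move forward 0/5 (blocked), now at (x=0, y=6)
  L: turn left, now facing South
  F3: move forward 0/3 (blocked), now at (x=0, y=6)
  F3: move forward 0/3 (blocked), now at (x=0, y=6)
  L: turn left, now facing East
  L: turn left, now facing North
Final: (x=0, y=6), facing North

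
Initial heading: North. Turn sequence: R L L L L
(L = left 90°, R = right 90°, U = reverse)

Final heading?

Start: North
  R (right (90° clockwise)) -> East
  L (left (90° counter-clockwise)) -> North
  L (left (90° counter-clockwise)) -> West
  L (left (90° counter-clockwise)) -> South
  L (left (90° counter-clockwise)) -> East
Final: East

Answer: Final heading: East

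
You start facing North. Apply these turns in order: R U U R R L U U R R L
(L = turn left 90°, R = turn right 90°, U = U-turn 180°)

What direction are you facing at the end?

Answer: Final heading: West

Derivation:
Start: North
  R (right (90° clockwise)) -> East
  U (U-turn (180°)) -> West
  U (U-turn (180°)) -> East
  R (right (90° clockwise)) -> South
  R (right (90° clockwise)) -> West
  L (left (90° counter-clockwise)) -> South
  U (U-turn (180°)) -> North
  U (U-turn (180°)) -> South
  R (right (90° clockwise)) -> West
  R (right (90° clockwise)) -> North
  L (left (90° counter-clockwise)) -> West
Final: West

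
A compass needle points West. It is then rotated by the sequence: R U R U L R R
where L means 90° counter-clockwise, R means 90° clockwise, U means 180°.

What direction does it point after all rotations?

Answer: Final heading: South

Derivation:
Start: West
  R (right (90° clockwise)) -> North
  U (U-turn (180°)) -> South
  R (right (90° clockwise)) -> West
  U (U-turn (180°)) -> East
  L (left (90° counter-clockwise)) -> North
  R (right (90° clockwise)) -> East
  R (right (90° clockwise)) -> South
Final: South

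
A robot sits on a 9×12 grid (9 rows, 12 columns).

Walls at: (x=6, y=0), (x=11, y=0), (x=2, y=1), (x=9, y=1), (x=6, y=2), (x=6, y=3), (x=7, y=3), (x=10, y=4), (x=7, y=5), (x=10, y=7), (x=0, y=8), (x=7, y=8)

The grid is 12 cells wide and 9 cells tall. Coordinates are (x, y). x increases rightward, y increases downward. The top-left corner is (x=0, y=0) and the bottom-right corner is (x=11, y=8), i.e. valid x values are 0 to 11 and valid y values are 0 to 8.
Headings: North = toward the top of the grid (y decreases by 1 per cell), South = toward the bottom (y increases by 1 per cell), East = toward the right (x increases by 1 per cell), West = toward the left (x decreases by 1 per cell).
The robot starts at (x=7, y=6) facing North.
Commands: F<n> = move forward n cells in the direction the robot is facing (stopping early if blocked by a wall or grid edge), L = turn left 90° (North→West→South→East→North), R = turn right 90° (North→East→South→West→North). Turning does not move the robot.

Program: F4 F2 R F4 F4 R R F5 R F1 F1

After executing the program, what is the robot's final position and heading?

Answer: Final position: (x=6, y=4), facing North

Derivation:
Start: (x=7, y=6), facing North
  F4: move forward 0/4 (blocked), now at (x=7, y=6)
  F2: move forward 0/2 (blocked), now at (x=7, y=6)
  R: turn right, now facing East
  F4: move forward 4, now at (x=11, y=6)
  F4: move forward 0/4 (blocked), now at (x=11, y=6)
  R: turn right, now facing South
  R: turn right, now facing West
  F5: move forward 5, now at (x=6, y=6)
  R: turn right, now facing North
  F1: move forward 1, now at (x=6, y=5)
  F1: move forward 1, now at (x=6, y=4)
Final: (x=6, y=4), facing North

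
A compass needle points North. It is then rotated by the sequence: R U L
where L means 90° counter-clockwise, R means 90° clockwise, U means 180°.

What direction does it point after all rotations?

Answer: Final heading: South

Derivation:
Start: North
  R (right (90° clockwise)) -> East
  U (U-turn (180°)) -> West
  L (left (90° counter-clockwise)) -> South
Final: South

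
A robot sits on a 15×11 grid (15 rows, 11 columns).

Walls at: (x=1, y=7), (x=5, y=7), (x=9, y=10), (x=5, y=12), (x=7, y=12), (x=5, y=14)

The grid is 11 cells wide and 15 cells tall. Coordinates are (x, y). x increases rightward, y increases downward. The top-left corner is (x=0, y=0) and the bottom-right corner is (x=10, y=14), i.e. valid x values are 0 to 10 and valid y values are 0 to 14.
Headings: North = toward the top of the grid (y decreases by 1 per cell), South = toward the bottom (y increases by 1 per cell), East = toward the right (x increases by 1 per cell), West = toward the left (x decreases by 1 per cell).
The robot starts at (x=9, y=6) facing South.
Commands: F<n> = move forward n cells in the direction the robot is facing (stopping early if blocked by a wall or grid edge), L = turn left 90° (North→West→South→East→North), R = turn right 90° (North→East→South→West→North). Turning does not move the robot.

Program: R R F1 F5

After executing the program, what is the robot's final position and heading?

Answer: Final position: (x=9, y=0), facing North

Derivation:
Start: (x=9, y=6), facing South
  R: turn right, now facing West
  R: turn right, now facing North
  F1: move forward 1, now at (x=9, y=5)
  F5: move forward 5, now at (x=9, y=0)
Final: (x=9, y=0), facing North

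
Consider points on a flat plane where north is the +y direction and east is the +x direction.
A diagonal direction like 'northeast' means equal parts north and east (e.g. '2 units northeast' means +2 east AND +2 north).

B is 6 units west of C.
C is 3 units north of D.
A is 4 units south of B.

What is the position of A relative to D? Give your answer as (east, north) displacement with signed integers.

Place D at the origin (east=0, north=0).
  C is 3 units north of D: delta (east=+0, north=+3); C at (east=0, north=3).
  B is 6 units west of C: delta (east=-6, north=+0); B at (east=-6, north=3).
  A is 4 units south of B: delta (east=+0, north=-4); A at (east=-6, north=-1).
Therefore A relative to D: (east=-6, north=-1).

Answer: A is at (east=-6, north=-1) relative to D.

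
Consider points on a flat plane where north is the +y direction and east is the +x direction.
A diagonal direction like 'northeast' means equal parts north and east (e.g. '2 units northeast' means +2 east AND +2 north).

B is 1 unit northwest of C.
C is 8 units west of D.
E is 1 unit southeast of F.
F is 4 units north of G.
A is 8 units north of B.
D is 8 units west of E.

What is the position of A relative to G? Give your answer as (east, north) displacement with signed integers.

Place G at the origin (east=0, north=0).
  F is 4 units north of G: delta (east=+0, north=+4); F at (east=0, north=4).
  E is 1 unit southeast of F: delta (east=+1, north=-1); E at (east=1, north=3).
  D is 8 units west of E: delta (east=-8, north=+0); D at (east=-7, north=3).
  C is 8 units west of D: delta (east=-8, north=+0); C at (east=-15, north=3).
  B is 1 unit northwest of C: delta (east=-1, north=+1); B at (east=-16, north=4).
  A is 8 units north of B: delta (east=+0, north=+8); A at (east=-16, north=12).
Therefore A relative to G: (east=-16, north=12).

Answer: A is at (east=-16, north=12) relative to G.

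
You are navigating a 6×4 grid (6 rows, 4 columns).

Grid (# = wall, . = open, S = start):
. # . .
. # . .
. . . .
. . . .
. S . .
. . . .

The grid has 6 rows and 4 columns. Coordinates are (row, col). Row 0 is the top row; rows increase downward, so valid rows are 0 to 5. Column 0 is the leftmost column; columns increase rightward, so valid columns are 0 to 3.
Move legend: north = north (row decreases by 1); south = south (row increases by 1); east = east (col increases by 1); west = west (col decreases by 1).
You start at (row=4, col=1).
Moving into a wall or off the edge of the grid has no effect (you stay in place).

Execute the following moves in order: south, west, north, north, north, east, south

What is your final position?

Start: (row=4, col=1)
  south (south): (row=4, col=1) -> (row=5, col=1)
  west (west): (row=5, col=1) -> (row=5, col=0)
  north (north): (row=5, col=0) -> (row=4, col=0)
  north (north): (row=4, col=0) -> (row=3, col=0)
  north (north): (row=3, col=0) -> (row=2, col=0)
  east (east): (row=2, col=0) -> (row=2, col=1)
  south (south): (row=2, col=1) -> (row=3, col=1)
Final: (row=3, col=1)

Answer: Final position: (row=3, col=1)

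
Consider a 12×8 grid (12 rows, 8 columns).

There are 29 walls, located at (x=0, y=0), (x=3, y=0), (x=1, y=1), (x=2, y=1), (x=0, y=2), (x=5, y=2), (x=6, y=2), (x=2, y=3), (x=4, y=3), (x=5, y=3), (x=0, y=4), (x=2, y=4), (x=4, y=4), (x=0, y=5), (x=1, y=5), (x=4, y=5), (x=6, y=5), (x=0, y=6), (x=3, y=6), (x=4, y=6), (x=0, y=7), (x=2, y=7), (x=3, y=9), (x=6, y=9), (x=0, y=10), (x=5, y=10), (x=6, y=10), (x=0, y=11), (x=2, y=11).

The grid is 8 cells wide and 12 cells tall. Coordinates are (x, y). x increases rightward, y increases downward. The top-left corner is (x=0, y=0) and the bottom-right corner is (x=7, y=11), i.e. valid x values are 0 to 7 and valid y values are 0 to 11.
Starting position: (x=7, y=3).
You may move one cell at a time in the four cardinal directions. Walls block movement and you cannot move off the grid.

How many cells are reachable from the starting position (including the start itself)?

BFS flood-fill from (x=7, y=3):
  Distance 0: (x=7, y=3)
  Distance 1: (x=7, y=2), (x=6, y=3), (x=7, y=4)
  Distance 2: (x=7, y=1), (x=6, y=4), (x=7, y=5)
  Distance 3: (x=7, y=0), (x=6, y=1), (x=5, y=4), (x=7, y=6)
  Distance 4: (x=6, y=0), (x=5, y=1), (x=5, y=5), (x=6, y=6), (x=7, y=7)
  Distance 5: (x=5, y=0), (x=4, y=1), (x=5, y=6), (x=6, y=7), (x=7, y=8)
  Distance 6: (x=4, y=0), (x=3, y=1), (x=4, y=2), (x=5, y=7), (x=6, y=8), (x=7, y=9)
  Distance 7: (x=3, y=2), (x=4, y=7), (x=5, y=8), (x=7, y=10)
  Distance 8: (x=2, y=2), (x=3, y=3), (x=3, y=7), (x=4, y=8), (x=5, y=9), (x=7, y=11)
  Distance 9: (x=1, y=2), (x=3, y=4), (x=3, y=8), (x=4, y=9), (x=6, y=11)
  Distance 10: (x=1, y=3), (x=3, y=5), (x=2, y=8), (x=4, y=10), (x=5, y=11)
  Distance 11: (x=0, y=3), (x=1, y=4), (x=2, y=5), (x=1, y=8), (x=2, y=9), (x=3, y=10), (x=4, y=11)
  Distance 12: (x=2, y=6), (x=1, y=7), (x=0, y=8), (x=1, y=9), (x=2, y=10), (x=3, y=11)
  Distance 13: (x=1, y=6), (x=0, y=9), (x=1, y=10)
  Distance 14: (x=1, y=11)
Total reachable: 64 (grid has 67 open cells total)

Answer: Reachable cells: 64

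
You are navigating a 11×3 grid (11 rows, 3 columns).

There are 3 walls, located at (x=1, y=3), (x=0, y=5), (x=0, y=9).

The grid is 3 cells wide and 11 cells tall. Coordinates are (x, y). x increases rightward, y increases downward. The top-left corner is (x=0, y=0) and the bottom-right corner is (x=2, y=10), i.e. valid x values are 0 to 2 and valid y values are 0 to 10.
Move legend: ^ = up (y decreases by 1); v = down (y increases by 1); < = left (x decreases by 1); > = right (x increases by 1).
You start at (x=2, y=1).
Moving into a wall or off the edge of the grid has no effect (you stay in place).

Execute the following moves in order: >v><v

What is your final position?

Start: (x=2, y=1)
  > (right): blocked, stay at (x=2, y=1)
  v (down): (x=2, y=1) -> (x=2, y=2)
  > (right): blocked, stay at (x=2, y=2)
  < (left): (x=2, y=2) -> (x=1, y=2)
  v (down): blocked, stay at (x=1, y=2)
Final: (x=1, y=2)

Answer: Final position: (x=1, y=2)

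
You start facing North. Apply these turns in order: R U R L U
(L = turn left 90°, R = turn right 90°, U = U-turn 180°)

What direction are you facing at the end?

Start: North
  R (right (90° clockwise)) -> East
  U (U-turn (180°)) -> West
  R (right (90° clockwise)) -> North
  L (left (90° counter-clockwise)) -> West
  U (U-turn (180°)) -> East
Final: East

Answer: Final heading: East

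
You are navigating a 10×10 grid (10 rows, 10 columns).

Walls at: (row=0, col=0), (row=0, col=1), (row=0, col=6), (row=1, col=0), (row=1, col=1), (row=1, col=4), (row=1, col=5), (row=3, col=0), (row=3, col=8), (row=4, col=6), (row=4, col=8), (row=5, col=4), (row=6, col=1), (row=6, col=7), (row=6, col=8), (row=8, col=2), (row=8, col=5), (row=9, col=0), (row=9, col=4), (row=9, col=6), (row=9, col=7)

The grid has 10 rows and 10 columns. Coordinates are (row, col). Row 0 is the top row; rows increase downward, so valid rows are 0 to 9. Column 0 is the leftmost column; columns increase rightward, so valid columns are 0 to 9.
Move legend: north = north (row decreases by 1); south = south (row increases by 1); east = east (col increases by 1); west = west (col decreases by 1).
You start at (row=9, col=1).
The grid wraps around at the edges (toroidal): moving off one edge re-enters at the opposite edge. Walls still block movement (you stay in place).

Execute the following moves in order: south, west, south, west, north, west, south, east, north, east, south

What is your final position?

Answer: Final position: (row=7, col=2)

Derivation:
Start: (row=9, col=1)
  south (south): blocked, stay at (row=9, col=1)
  west (west): blocked, stay at (row=9, col=1)
  south (south): blocked, stay at (row=9, col=1)
  west (west): blocked, stay at (row=9, col=1)
  north (north): (row=9, col=1) -> (row=8, col=1)
  west (west): (row=8, col=1) -> (row=8, col=0)
  south (south): blocked, stay at (row=8, col=0)
  east (east): (row=8, col=0) -> (row=8, col=1)
  north (north): (row=8, col=1) -> (row=7, col=1)
  east (east): (row=7, col=1) -> (row=7, col=2)
  south (south): blocked, stay at (row=7, col=2)
Final: (row=7, col=2)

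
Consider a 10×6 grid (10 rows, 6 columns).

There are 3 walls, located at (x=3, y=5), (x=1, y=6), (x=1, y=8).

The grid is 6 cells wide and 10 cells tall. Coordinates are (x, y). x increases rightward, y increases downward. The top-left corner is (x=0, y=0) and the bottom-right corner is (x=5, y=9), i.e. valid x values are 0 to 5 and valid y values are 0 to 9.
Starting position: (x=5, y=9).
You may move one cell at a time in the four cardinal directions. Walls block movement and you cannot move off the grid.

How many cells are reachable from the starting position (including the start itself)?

Answer: Reachable cells: 57

Derivation:
BFS flood-fill from (x=5, y=9):
  Distance 0: (x=5, y=9)
  Distance 1: (x=5, y=8), (x=4, y=9)
  Distance 2: (x=5, y=7), (x=4, y=8), (x=3, y=9)
  Distance 3: (x=5, y=6), (x=4, y=7), (x=3, y=8), (x=2, y=9)
  Distance 4: (x=5, y=5), (x=4, y=6), (x=3, y=7), (x=2, y=8), (x=1, y=9)
  Distance 5: (x=5, y=4), (x=4, y=5), (x=3, y=6), (x=2, y=7), (x=0, y=9)
  Distance 6: (x=5, y=3), (x=4, y=4), (x=2, y=6), (x=1, y=7), (x=0, y=8)
  Distance 7: (x=5, y=2), (x=4, y=3), (x=3, y=4), (x=2, y=5), (x=0, y=7)
  Distance 8: (x=5, y=1), (x=4, y=2), (x=3, y=3), (x=2, y=4), (x=1, y=5), (x=0, y=6)
  Distance 9: (x=5, y=0), (x=4, y=1), (x=3, y=2), (x=2, y=3), (x=1, y=4), (x=0, y=5)
  Distance 10: (x=4, y=0), (x=3, y=1), (x=2, y=2), (x=1, y=3), (x=0, y=4)
  Distance 11: (x=3, y=0), (x=2, y=1), (x=1, y=2), (x=0, y=3)
  Distance 12: (x=2, y=0), (x=1, y=1), (x=0, y=2)
  Distance 13: (x=1, y=0), (x=0, y=1)
  Distance 14: (x=0, y=0)
Total reachable: 57 (grid has 57 open cells total)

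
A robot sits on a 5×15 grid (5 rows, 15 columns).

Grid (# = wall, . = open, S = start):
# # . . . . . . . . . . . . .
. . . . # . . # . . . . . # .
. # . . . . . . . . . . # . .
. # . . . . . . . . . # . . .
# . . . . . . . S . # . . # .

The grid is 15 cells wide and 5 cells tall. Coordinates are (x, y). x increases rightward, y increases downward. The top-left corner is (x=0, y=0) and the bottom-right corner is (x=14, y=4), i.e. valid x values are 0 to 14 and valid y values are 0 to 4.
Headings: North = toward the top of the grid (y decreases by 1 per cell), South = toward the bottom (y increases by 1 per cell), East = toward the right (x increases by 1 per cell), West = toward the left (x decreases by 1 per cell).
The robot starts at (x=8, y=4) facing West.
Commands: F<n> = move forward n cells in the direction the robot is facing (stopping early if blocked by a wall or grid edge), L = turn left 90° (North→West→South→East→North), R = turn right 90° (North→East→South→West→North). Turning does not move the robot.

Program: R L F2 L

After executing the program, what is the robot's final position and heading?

Answer: Final position: (x=6, y=4), facing South

Derivation:
Start: (x=8, y=4), facing West
  R: turn right, now facing North
  L: turn left, now facing West
  F2: move forward 2, now at (x=6, y=4)
  L: turn left, now facing South
Final: (x=6, y=4), facing South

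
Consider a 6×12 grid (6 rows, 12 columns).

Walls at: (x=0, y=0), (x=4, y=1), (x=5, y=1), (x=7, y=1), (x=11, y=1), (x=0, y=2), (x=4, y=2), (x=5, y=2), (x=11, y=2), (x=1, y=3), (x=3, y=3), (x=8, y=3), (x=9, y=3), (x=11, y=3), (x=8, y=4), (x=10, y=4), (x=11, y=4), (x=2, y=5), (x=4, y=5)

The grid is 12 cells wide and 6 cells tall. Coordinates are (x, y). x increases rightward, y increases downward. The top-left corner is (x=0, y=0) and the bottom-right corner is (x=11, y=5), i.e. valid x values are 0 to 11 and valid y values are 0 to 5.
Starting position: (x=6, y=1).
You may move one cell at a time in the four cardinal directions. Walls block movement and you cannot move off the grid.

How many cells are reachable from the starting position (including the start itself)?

BFS flood-fill from (x=6, y=1):
  Distance 0: (x=6, y=1)
  Distance 1: (x=6, y=0), (x=6, y=2)
  Distance 2: (x=5, y=0), (x=7, y=0), (x=7, y=2), (x=6, y=3)
  Distance 3: (x=4, y=0), (x=8, y=0), (x=8, y=2), (x=5, y=3), (x=7, y=3), (x=6, y=4)
  Distance 4: (x=3, y=0), (x=9, y=0), (x=8, y=1), (x=9, y=2), (x=4, y=3), (x=5, y=4), (x=7, y=4), (x=6, y=5)
  Distance 5: (x=2, y=0), (x=10, y=0), (x=3, y=1), (x=9, y=1), (x=10, y=2), (x=4, y=4), (x=5, y=5), (x=7, y=5)
  Distance 6: (x=1, y=0), (x=11, y=0), (x=2, y=1), (x=10, y=1), (x=3, y=2), (x=10, y=3), (x=3, y=4), (x=8, y=5)
  Distance 7: (x=1, y=1), (x=2, y=2), (x=2, y=4), (x=3, y=5), (x=9, y=5)
  Distance 8: (x=0, y=1), (x=1, y=2), (x=2, y=3), (x=1, y=4), (x=9, y=4), (x=10, y=5)
  Distance 9: (x=0, y=4), (x=1, y=5), (x=11, y=5)
  Distance 10: (x=0, y=3), (x=0, y=5)
Total reachable: 53 (grid has 53 open cells total)

Answer: Reachable cells: 53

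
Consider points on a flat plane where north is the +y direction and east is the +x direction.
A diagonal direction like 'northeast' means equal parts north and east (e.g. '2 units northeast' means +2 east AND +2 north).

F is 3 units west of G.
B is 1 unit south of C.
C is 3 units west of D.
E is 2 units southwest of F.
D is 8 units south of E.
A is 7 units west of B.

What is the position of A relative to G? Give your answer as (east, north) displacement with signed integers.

Place G at the origin (east=0, north=0).
  F is 3 units west of G: delta (east=-3, north=+0); F at (east=-3, north=0).
  E is 2 units southwest of F: delta (east=-2, north=-2); E at (east=-5, north=-2).
  D is 8 units south of E: delta (east=+0, north=-8); D at (east=-5, north=-10).
  C is 3 units west of D: delta (east=-3, north=+0); C at (east=-8, north=-10).
  B is 1 unit south of C: delta (east=+0, north=-1); B at (east=-8, north=-11).
  A is 7 units west of B: delta (east=-7, north=+0); A at (east=-15, north=-11).
Therefore A relative to G: (east=-15, north=-11).

Answer: A is at (east=-15, north=-11) relative to G.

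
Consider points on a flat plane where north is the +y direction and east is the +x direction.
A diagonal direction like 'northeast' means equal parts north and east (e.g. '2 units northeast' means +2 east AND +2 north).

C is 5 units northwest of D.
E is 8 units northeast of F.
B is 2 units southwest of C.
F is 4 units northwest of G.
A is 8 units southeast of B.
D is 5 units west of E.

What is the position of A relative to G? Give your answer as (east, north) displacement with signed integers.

Place G at the origin (east=0, north=0).
  F is 4 units northwest of G: delta (east=-4, north=+4); F at (east=-4, north=4).
  E is 8 units northeast of F: delta (east=+8, north=+8); E at (east=4, north=12).
  D is 5 units west of E: delta (east=-5, north=+0); D at (east=-1, north=12).
  C is 5 units northwest of D: delta (east=-5, north=+5); C at (east=-6, north=17).
  B is 2 units southwest of C: delta (east=-2, north=-2); B at (east=-8, north=15).
  A is 8 units southeast of B: delta (east=+8, north=-8); A at (east=0, north=7).
Therefore A relative to G: (east=0, north=7).

Answer: A is at (east=0, north=7) relative to G.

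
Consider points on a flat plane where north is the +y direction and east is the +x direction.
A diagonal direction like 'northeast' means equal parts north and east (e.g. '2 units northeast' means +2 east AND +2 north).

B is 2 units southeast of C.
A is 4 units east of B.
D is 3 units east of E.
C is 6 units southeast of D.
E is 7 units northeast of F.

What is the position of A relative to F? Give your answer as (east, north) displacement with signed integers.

Place F at the origin (east=0, north=0).
  E is 7 units northeast of F: delta (east=+7, north=+7); E at (east=7, north=7).
  D is 3 units east of E: delta (east=+3, north=+0); D at (east=10, north=7).
  C is 6 units southeast of D: delta (east=+6, north=-6); C at (east=16, north=1).
  B is 2 units southeast of C: delta (east=+2, north=-2); B at (east=18, north=-1).
  A is 4 units east of B: delta (east=+4, north=+0); A at (east=22, north=-1).
Therefore A relative to F: (east=22, north=-1).

Answer: A is at (east=22, north=-1) relative to F.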